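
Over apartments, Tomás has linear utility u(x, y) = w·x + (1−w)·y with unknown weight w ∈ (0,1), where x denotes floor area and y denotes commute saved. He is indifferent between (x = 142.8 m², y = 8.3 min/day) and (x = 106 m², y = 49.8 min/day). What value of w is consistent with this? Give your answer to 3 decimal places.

Indifference: w·142.8 + (1−w)·8.3 = w·106 + (1−w)·49.8.
Collecting terms: w·36.8 = (1−w)·41.5.
Hence w = 41.5/(36.8+41.5) = 41.5/78.3 = 0.530.

w = 0.530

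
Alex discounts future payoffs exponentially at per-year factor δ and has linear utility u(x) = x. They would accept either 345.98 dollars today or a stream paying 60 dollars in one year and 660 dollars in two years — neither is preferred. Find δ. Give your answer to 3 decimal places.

Equating present values: 345.98 = 60δ + 660δ².
Rearranged: 660δ² + 60δ − 345.98 = 0.
The positive root is δ = [−60 + √(60² + 4·660·345.98)] / (2·660) = (−60 + 957.594)/1320 ≈ 0.680.

δ ≈ 0.680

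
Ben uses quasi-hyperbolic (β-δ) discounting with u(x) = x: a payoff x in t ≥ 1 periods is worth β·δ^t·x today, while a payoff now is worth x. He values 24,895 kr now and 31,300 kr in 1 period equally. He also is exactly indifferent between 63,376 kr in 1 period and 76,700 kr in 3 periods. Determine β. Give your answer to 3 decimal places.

β ≈ 0.875

From the later pair, β·δ^1·63376 = β·δ^3·76700; dividing through, δ^2 = 63376/76700 = 0.82628, so δ = 0.90900.
The first indifference: 24895 = β·δ·31300, so β = 24895/(δ·31300) = 24895/(0.90900·31300) ≈ 0.875.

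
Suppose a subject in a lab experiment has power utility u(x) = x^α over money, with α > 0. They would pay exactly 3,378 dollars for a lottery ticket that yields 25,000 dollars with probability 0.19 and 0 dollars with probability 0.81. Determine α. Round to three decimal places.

The lottery's expected utility is 0.19·u(25000) + 0.81·u(0) = 0.19·25000^α (since u(0) = 0 for α > 0).
Setting u(3378) equal to that: 3378^α = 0.19·25000^α ⇒ (3378/25000)^α = 0.19.
Taking logs: α·ln(3378/25000) = ln(0.19), so α = -1.660731 / -2.001592 ≈ 0.830.

α ≈ 0.830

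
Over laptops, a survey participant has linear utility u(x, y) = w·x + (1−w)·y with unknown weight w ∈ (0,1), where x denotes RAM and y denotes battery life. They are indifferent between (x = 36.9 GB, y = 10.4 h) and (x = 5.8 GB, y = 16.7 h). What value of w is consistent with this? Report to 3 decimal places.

u(36.9,10.4) = u(5.8,16.7) means w·36.9 + (1−w)·10.4 = w·5.8 + (1−w)·16.7.
Collecting terms: w·31.1 = (1−w)·6.3.
Hence w = 6.3/(31.1+6.3) = 6.3/37.4 = 0.168.

w = 0.168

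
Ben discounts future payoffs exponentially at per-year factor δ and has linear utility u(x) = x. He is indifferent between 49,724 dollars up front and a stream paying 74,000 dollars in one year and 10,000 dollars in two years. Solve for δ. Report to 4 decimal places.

δ ≈ 0.6200

The stream is worth 74000δ + 10000δ² today, so 74000δ + 10000δ² = 49724.
So 10000δ² + 74000δ − 49724 = 0.
The positive root is δ = [−74000 + √(74000² + 4·10000·49724)] / (2·10000) = (−74000 + 86400.000)/20000 ≈ 0.6200.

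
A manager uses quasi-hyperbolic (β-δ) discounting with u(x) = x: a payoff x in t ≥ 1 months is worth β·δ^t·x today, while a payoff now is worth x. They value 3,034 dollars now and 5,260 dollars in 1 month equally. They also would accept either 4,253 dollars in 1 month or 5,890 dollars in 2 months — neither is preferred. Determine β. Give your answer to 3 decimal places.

β ≈ 0.799

The second indifference involves only future payoffs, so β cancels: β·δ^1·4253 = β·δ^2·5890, giving δ = 4253/5890 = 0.72207.
The first indifference: 3034 = β·δ·5260, so β = 3034/(δ·5260) = 3034/(0.72207·5260) ≈ 0.799.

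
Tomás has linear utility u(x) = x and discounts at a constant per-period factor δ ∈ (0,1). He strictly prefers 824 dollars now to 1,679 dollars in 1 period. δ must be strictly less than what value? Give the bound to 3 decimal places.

Comparing present values: 824 > δ·1679.
Dividing through by 1679 gives δ < 0.49077.

δ < 0.491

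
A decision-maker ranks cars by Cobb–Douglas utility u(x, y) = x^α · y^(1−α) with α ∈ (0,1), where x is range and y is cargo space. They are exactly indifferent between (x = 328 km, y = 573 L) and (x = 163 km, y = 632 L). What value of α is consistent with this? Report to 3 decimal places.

Indifference: 328^α · 573^(1−α) = 163^α · 632^(1−α).
Rearrange to (328/163)^α = (632/573)^(1−α) and take logs: α·0.699263 = (1−α)·0.098004.
With A = 0.699263 and B = 0.098004: α·A = (1−α)·B, so α = B/(A+B) = 0.098004/0.797267 ≈ 0.123.

α ≈ 0.123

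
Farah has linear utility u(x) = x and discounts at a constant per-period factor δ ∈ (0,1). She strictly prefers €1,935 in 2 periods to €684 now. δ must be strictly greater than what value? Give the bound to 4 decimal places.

Comparing present values: 684 < δ^2·1935.
Hence δ^2 > 684/1935 = 0.35349, and x ↦ x^(1/2) is increasing on (0,∞).
δ > (684/1935)^(1/2) ≈ 0.5945.

δ > 0.5945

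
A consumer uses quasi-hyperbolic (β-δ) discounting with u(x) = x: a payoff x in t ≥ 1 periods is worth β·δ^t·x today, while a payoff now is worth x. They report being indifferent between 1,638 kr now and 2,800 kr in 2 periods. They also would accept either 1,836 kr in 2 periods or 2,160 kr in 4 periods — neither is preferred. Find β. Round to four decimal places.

β ≈ 0.6882

The second indifference involves only future payoffs, so β cancels: β·δ^2·1836 = β·δ^4·2160, giving δ^2 = 1836/2160 = 0.85000, so δ = 0.92195.
Substituting δ into 1638 = β·δ^2·2800: β = 1638/(2380.000) ≈ 0.6882.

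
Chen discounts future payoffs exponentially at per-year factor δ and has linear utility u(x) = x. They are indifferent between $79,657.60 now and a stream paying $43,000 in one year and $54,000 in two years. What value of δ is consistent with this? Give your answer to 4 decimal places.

Present value of the stream is 43000·δ + 54000·δ². Indifference gives 43000δ + 54000δ² = 79657.60.
That is, 54000δ² + 43000δ − 79657.60 = 0, a quadratic in δ.
δ = (−43000 + √(43000² + 4·54000·79657.60)) / (2·54000) = (−43000 + √19055041600.00) / 108000 ≈ 0.8800.

δ ≈ 0.8800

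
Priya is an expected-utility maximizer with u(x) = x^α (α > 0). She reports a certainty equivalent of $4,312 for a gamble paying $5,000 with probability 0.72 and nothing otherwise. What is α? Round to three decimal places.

α ≈ 2.219

The lottery's expected utility is 0.72·u(5000) + 0.28·u(0) = 0.72·5000^α (since u(0) = 0 for α > 0).
Indifference: 4312^α = 0.72·5000^α, so (4312/5000)^α = 0.72.
Take logs: α = ln 0.72 / ln(4312/5000) ≈ 2.21908.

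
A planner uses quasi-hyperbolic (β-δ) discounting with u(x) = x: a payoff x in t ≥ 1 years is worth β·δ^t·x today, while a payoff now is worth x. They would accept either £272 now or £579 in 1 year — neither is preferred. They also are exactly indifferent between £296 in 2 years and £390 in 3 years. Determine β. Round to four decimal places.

β ≈ 0.6190

From the later pair, β·δ^2·296 = β·δ^3·390; dividing through, δ = 296/390 = 0.75897.
The first indifference: 272 = β·δ·579, so β = 272/(δ·579) = 272/(0.75897·579) ≈ 0.6190.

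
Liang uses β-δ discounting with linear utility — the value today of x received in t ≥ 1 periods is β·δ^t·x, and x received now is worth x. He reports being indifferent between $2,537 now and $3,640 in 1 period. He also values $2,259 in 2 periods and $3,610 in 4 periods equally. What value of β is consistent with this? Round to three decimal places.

The second indifference involves only future payoffs, so β cancels: β·δ^2·2259 = β·δ^4·3610, giving δ^2 = 2259/3610 = 0.62576, so δ = 0.79105.
Substituting δ into 2537 = β·δ·3640: β = 2537/(2879.426) ≈ 0.881.

β ≈ 0.881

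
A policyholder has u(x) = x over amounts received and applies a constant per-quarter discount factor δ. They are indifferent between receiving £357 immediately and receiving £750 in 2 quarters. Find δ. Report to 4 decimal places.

δ ≈ 0.6899

The payoff in 2 quarters is discounted by δ^2, so u(357) = δ^2·u(750) and δ^2 = u(357)/u(750).
With u(x) = x: δ^2 = 357/750 = 0.47600.
So δ = 0.47600^(1/2) ≈ 0.6899.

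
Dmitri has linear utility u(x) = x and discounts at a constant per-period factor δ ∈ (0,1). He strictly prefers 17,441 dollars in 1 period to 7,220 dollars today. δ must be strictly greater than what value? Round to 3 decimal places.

δ > 0.414

The preference means 7220 < δ·17441.
So δ > 7220/17441 = 0.41397.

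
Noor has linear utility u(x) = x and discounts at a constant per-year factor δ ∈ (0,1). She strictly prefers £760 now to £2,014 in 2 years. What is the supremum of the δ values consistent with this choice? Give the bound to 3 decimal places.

δ < 0.614

The preference means 760 > δ^2·2014.
So δ^2 < 760/2014 = 0.37736; taking the square root of both positive sides preserves the inequality.
δ < (760/2014)^(1/2) ≈ 0.614.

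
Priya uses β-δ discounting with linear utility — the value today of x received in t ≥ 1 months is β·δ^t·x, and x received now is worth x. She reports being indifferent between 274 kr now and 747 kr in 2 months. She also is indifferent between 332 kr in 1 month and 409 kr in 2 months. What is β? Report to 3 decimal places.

β ≈ 0.557

Both payoffs in the second observation are in the future, so β drops out: δ^1·332 = δ^2·409 ⇒ δ = 332/409 = 0.81174.
Substituting δ into 274 = β·δ^2·747: β = 274/(492.210) ≈ 0.557.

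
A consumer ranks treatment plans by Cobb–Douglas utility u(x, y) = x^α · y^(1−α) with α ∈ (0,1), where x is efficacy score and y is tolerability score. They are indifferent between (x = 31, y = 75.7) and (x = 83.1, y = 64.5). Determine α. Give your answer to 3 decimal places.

Set the two utilities equal: 31^α·75.7^(1−α) = 83.1^α·64.5^(1−α).
(31/83.1)^α = (64.5/75.7)^(1−α); take logs: α·ln(31/83.1) = (1−α)·ln(64.5/75.7), i.e. α·-0.986057 = (1−α)·-0.160113.
Thus α·(-1.146170) = -0.160113, so α = -0.160113/-1.146170 ≈ 0.140.

α ≈ 0.140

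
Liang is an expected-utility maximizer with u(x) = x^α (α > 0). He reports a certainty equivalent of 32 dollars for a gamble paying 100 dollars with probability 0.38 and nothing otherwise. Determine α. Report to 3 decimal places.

Since u(0) = 0, the lottery's EU is 0.38·100^α.
Indifference: 32^α = 0.38·100^α, so (32/100)^α = 0.38.
Take logs: α = ln 0.38 / ln(32/100) ≈ 0.84918.

α ≈ 0.849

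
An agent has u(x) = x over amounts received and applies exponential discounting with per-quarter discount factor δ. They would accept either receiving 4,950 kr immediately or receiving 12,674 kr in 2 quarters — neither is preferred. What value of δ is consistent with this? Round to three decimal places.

δ ≈ 0.625

Equating discounted utilities: u(4950) = δ^2·u(12674) ⇒ δ^2 = u(4950)/u(12674).
With u(x) = x: δ^2 = 4950/12674 = 0.39056.
So δ = 0.39056^(1/2) ≈ 0.625.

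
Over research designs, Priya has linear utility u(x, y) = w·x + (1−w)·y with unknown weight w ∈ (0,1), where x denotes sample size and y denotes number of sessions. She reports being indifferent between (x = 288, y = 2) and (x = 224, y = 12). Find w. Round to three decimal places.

Indifference: w·288 + (1−w)·2 = w·224 + (1−w)·12.
w·(288−224) = (1−w)·(12−2), i.e. w·64 = (1−w)·10.
Hence w = 10/(64+10) = 10/74 = 0.135.

w = 0.135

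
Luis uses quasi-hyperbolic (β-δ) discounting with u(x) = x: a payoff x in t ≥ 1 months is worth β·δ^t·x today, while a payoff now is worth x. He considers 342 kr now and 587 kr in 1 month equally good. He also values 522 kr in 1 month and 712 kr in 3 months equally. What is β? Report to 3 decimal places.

The second indifference involves only future payoffs, so β cancels: β·δ^1·522 = β·δ^3·712, giving δ^2 = 522/712 = 0.73315, so δ = 0.85624.
The first indifference: 342 = β·δ·587, so β = 342/(δ·587) = 342/(0.85624·587) ≈ 0.680.

β ≈ 0.680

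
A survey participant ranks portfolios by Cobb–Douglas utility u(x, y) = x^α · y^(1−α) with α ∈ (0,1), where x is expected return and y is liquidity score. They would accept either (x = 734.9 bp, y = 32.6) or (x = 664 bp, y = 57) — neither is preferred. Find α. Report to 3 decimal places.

Indifference: 734.9^α · 32.6^(1−α) = 664^α · 57^(1−α).
Rearrange to (734.9/664)^α = (57/32.6)^(1−α) and take logs: α·0.101452 = (1−α)·0.558739.
Thus α·(0.660191) = 0.558739, so α = 0.558739/0.660191 ≈ 0.846.

α ≈ 0.846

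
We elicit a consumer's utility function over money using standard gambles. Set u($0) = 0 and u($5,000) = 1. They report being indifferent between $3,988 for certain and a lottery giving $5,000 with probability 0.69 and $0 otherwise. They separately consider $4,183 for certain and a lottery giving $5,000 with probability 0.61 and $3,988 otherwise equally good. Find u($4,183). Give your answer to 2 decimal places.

0.88

From the first indifference, u($3,988) = 0.69·u($5,000) + 0.31·u($0) = 0.69·1 + 0.31·0 = 0.69.
Chaining: u($4,183) = 0.61·1.00 + 0.39·0.69 = 0.8791.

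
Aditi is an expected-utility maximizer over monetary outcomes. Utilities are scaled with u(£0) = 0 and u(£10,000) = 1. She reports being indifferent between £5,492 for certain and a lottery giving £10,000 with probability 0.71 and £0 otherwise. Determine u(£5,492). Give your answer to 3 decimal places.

u(£5,492) equals the lottery's expected utility: 0.71·1 + 0.29·0 = 0.71.

0.710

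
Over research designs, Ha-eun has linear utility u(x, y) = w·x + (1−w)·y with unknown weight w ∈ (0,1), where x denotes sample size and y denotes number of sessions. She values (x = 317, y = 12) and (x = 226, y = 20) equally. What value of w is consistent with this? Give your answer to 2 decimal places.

u(317,12) = u(226,20) means w·317 + (1−w)·12 = w·226 + (1−w)·20.
Collecting terms: w·91 = (1−w)·8.
Hence w = 8/(91+8) = 8/99 = 0.08.

w = 0.08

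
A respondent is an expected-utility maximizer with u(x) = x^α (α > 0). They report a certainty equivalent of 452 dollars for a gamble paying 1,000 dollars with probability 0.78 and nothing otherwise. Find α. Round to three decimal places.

EU(lottery) = 0.78·1000^α + 0.22·0 = 0.78·1000^α.
Indifference: 452^α = 0.78·1000^α, so (452/1000)^α = 0.78.
α = ln(0.78) / ln(452/1000) = -0.248461/-0.794073 ≈ 0.313.

α ≈ 0.313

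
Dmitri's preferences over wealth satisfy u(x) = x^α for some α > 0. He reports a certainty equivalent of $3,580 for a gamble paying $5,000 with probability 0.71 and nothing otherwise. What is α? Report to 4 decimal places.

α ≈ 1.0252

The lottery's expected utility is 0.71·u(5000) + 0.29·u(0) = 0.71·5000^α (since u(0) = 0 for α > 0).
Setting u(3580) equal to that: 3580^α = 0.71·5000^α ⇒ (3580/5000)^α = 0.71.
Take logs: α = ln 0.71 / ln(3580/5000) ≈ 1.025190.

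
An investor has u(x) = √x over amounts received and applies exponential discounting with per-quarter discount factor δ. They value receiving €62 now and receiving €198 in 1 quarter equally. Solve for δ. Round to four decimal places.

δ ≈ 0.5596

The payoff in 1 quarter is discounted by δ, so u(62) = δ·u(198) and δ = u(62)/u(198).
Since u(x) = √x, δ = √(62/198) = 0.55958.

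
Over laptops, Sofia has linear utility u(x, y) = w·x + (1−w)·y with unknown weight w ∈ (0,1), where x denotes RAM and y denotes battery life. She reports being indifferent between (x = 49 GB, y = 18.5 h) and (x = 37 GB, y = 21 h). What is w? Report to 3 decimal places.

w = 0.172

Equating utilities: w·49 + (1−w)·18.5 = w·37 + (1−w)·21.
Collecting terms: w·12 = (1−w)·2.5.
The marginal rate of substitution is 2.5/12, so w = 2.5/(12+2.5) = 0.172.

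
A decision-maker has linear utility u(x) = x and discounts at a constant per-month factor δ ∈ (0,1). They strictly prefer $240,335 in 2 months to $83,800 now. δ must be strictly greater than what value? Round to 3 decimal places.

Comparing present values: 83800 < δ^2·240335.
Hence δ^2 > 83800/240335 = 0.34868, and x ↦ x^(1/2) is increasing on (0,∞).
δ > (83800/240335)^(1/2) ≈ 0.590.

δ > 0.590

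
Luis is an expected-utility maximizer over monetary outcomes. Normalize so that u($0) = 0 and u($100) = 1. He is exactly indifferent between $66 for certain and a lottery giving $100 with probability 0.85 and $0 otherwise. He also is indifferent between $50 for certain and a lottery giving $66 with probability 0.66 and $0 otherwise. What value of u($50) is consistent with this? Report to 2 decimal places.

0.56

From the first indifference, u($66) = 0.85·u($100) + 0.15·u($0) = 0.85·1 + 0.15·0 = 0.85.
The second indifference gives u($50) = 0.66·u($66) + 0.34·u($0) = 0.66·0.85 + 0.34·0.00 = 0.5610.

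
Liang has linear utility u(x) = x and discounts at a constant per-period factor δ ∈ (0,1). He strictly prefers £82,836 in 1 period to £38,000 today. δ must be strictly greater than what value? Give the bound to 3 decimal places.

Under u(x) = x this choice says 38000 < δ·82836.
So δ > 38000/82836 = 0.45874.

δ > 0.459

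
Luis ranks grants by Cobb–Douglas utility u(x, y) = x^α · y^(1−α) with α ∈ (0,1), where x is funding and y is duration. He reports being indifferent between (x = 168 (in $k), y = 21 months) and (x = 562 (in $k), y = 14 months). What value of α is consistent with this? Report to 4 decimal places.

α ≈ 0.2514

Set the two utilities equal: 168^α·21^(1−α) = 562^α·14^(1−α).
Rearrange to (168/562)^α = (14/21)^(1−α) and take logs: α·-1.2075379 = (1−α)·-0.4054651.
Thus α·(-1.6130030) = -0.4054651, so α = -0.4054651/-1.6130030 ≈ 0.2514.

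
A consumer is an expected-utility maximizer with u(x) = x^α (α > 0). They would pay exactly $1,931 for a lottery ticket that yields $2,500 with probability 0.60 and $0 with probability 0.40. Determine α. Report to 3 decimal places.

α ≈ 1.978

The lottery's expected utility is 0.60·u(2500) + 0.40·u(0) = 0.60·2500^α (since u(0) = 0 for α > 0).
Equating: 1931^α = 0.60·2500^α, i.e. 0.7724^α = 0.60.
Taking logs: α·ln(1931/2500) = ln(0.60), so α = -0.510826 / -0.258253 ≈ 1.978.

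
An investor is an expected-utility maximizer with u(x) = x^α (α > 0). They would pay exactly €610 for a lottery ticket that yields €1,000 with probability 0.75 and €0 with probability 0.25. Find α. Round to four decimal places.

α ≈ 0.5820

The lottery's expected utility is 0.75·u(1000) + 0.25·u(0) = 0.75·1000^α (since u(0) = 0 for α > 0).
Equating: 610^α = 0.75·1000^α, i.e. 0.6100^α = 0.75.
Taking logs: α·ln(610/1000) = ln(0.75), so α = -0.2876821 / -0.4942963 ≈ 0.5820.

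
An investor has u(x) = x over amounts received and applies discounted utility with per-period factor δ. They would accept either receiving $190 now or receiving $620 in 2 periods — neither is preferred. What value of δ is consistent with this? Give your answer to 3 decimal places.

The payoff in 2 periods is discounted by δ^2, so u(190) = δ^2·u(620) and δ^2 = u(190)/u(620).
With u(x) = x: δ^2 = 190/620 = 0.30645.
Taking the square root: δ = 0.30645^(1/2) ≈ 0.554.

δ ≈ 0.554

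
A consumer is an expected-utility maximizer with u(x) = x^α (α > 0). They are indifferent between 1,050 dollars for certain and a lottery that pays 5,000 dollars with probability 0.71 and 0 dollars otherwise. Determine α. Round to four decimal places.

The lottery's expected utility is 0.71·u(5000) + 0.29·u(0) = 0.71·5000^α (since u(0) = 0 for α > 0).
Indifference: 1050^α = 0.71·5000^α, so (1050/5000)^α = 0.71.
α = ln(0.71) / ln(1050/5000) = -0.3424903/-1.5606477 ≈ 0.2195.

α ≈ 0.2195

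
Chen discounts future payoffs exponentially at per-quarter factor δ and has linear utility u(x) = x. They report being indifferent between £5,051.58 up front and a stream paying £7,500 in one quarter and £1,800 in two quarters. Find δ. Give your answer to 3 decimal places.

The stream is worth 7500δ + 1800δ² today, so 7500δ + 1800δ² = 5051.58.
Rearranged: 1800δ² + 7500δ − 5051.58 = 0.
δ = (−7500 + √(7500² + 4·1800·5051.58)) / (2·1800) = (−7500 + √92621376.00) / 3600 ≈ 0.590.

δ ≈ 0.590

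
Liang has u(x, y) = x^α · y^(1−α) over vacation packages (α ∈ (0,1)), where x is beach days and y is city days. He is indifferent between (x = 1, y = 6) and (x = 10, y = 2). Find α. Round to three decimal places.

The Cobb–Douglas utilities coincide, so 1^α·6^(1−α) = 10^α·2^(1−α).
(1/10)^α = (2/6)^(1−α); take logs: α·ln(1/10) = (1−α)·ln(2/6), i.e. α·-2.302585 = (1−α)·-1.098612.
So α/(1−α) = (-1.098612)/(-2.302585) = 0.477121, and α = 0.477121/1.477121 ≈ 0.323.

α ≈ 0.323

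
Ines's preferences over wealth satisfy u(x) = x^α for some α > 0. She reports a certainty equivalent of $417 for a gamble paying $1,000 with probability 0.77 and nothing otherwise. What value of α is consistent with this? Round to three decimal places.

EU(lottery) = 0.77·1000^α + 0.23·0 = 0.77·1000^α.
Setting u(417) equal to that: 417^α = 0.77·1000^α ⇒ (417/1000)^α = 0.77.
Take logs: α = ln 0.77 / ln(417/1000) ≈ 0.29882.

α ≈ 0.299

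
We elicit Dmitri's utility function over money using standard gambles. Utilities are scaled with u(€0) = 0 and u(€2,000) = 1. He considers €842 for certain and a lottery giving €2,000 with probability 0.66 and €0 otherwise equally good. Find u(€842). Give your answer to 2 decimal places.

u(€842) equals the lottery's expected utility: 0.66·1 + 0.34·0 = 0.66.

0.66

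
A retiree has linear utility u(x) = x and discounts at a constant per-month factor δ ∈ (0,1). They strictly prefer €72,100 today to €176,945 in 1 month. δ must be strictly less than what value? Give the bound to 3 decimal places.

Under u(x) = x this choice says 72100 > δ·176945.
Dividing through by 176945 gives δ < 0.40747.

δ < 0.407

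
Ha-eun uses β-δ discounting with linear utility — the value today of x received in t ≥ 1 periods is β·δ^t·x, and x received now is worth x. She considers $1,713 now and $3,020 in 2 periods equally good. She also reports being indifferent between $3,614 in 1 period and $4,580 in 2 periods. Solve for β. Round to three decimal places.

From the later pair, β·δ^1·3614 = β·δ^2·4580; dividing through, δ = 3614/4580 = 0.78908.
The first indifference: 1713 = β·δ^2·3020, so β = 1713/(δ^2·3020) = 1713/(0.62265·3020) ≈ 0.911.

β ≈ 0.911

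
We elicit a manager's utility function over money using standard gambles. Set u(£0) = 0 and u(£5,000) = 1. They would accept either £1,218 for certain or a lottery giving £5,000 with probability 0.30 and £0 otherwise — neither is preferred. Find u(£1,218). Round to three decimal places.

0.300

The indifference gives u(£1,218) = 0.30·u(£5,000) + 0.70·u(£0) = 0.30·1 + 0.70·0 = 0.30.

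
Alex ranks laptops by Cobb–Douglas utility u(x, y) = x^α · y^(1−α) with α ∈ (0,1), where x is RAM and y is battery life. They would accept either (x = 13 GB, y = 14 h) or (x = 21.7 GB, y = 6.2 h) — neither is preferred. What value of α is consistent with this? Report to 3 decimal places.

α ≈ 0.614

Set the two utilities equal: 13^α·14^(1−α) = 21.7^α·6.2^(1−α).
(13/21.7)^α = (6.2/14)^(1−α); take logs: α·ln(13/21.7) = (1−α)·ln(6.2/14), i.e. α·-0.512363 = (1−α)·-0.814508.
So α/(1−α) = (-0.814508)/(-0.512363) = 1.589709, and α = 1.589709/2.589709 ≈ 0.614.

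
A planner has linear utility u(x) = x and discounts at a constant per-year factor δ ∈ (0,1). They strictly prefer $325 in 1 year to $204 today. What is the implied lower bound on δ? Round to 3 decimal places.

δ > 0.628

The preference means 204 < δ·325.
Dividing through by 325 gives δ > 0.62769.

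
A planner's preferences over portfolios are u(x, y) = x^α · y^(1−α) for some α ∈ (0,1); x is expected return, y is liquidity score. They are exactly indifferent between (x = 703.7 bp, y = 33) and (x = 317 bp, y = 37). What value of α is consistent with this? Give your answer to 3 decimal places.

α ≈ 0.125

The Cobb–Douglas utilities coincide, so 703.7^α·33^(1−α) = 317^α·37^(1−α).
Rearrange to (703.7/317)^α = (37/33)^(1−α) and take logs: α·0.797450 = (1−α)·0.114410.
So α/(1−α) = (0.114410)/(0.797450) = 0.143470, and α = 0.143470/1.143470 ≈ 0.125.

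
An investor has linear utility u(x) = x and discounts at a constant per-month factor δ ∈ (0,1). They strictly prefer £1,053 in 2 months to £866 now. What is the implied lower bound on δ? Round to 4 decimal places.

δ > 0.9069

Under u(x) = x this choice says 866 < δ^2·1053.
So δ^2 > 866/1053 = 0.82241; taking the square root of both positive sides preserves the inequality.
δ > (866/1053)^(1/2) ≈ 0.9069.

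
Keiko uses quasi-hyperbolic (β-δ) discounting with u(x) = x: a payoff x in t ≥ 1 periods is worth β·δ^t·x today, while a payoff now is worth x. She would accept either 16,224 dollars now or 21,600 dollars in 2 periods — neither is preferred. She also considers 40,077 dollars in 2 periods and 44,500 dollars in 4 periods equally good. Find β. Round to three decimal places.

β ≈ 0.834

The second indifference involves only future payoffs, so β cancels: β·δ^2·40077 = β·δ^4·44500, giving δ^2 = 40077/44500 = 0.90061, so δ = 0.94900.
Substituting δ into 16224 = β·δ^2·21600: β = 16224/(19453.106) ≈ 0.834.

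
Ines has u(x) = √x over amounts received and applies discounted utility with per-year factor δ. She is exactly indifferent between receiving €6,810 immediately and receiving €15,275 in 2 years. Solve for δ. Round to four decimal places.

Indifference means u(6810) = δ^2 · u(15275), so δ^2 = u(6810)/u(15275).
With u(x) = √x: δ^2 = √6810/√15275 = √(6810/15275) = 0.66770.
Hence δ = (0.66770)^(1/2) = 0.817131.

δ ≈ 0.8171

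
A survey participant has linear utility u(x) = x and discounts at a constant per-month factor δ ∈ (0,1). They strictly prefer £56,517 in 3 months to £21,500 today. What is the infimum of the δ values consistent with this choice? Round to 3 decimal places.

Under u(x) = x this choice says 21500 < δ^3·56517.
So δ^3 > 21500/56517 = 0.38042; taking the cube root of both positive sides preserves the inequality.
δ > 0.38042^(1/3) = 0.725.

δ > 0.725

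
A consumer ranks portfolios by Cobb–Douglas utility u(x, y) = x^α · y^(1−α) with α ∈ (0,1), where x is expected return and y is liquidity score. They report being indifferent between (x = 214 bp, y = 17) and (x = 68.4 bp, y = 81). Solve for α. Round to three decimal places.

Indifference: 214^α · 17^(1−α) = 68.4^α · 81^(1−α).
Rearrange to (214/68.4)^α = (81/17)^(1−α) and take logs: α·1.140603 = (1−α)·1.561236.
Thus α·(2.701839) = 1.561236, so α = 1.561236/2.701839 ≈ 0.578.

α ≈ 0.578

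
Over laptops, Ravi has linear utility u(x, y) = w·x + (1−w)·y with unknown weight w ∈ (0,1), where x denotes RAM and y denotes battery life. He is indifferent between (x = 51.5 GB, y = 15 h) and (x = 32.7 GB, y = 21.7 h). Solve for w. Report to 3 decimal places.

w = 0.263

u(51.5,15) = u(32.7,21.7) means w·51.5 + (1−w)·15 = w·32.7 + (1−w)·21.7.
Rearranging, 18.8·w − 6.7·(1−w) = 0.
So w/(1−w) = 6.7/18.8 = 0.3564, giving w = 6.7/(18.8+6.7) = 0.263.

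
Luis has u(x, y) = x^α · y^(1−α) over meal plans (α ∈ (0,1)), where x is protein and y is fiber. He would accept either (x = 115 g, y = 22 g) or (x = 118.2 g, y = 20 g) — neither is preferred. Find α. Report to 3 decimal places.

Set the two utilities equal: 115^α·22^(1−α) = 118.2^α·20^(1−α).
Rearrange to (115/118.2)^α = (20/22)^(1−α) and take logs: α·-0.027446 = (1−α)·-0.095310.
With A = -0.027446 and B = -0.095310: α·A = (1−α)·B, so α = B/(A+B) = -0.095310/-0.122756 ≈ 0.776.

α ≈ 0.776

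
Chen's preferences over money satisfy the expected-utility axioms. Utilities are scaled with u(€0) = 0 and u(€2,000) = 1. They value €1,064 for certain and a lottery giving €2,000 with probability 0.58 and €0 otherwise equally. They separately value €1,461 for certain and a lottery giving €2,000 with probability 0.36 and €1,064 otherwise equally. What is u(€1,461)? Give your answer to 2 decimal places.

0.73

The first gamble pins u(€1,064): it must equal 0.58·1 + 0.42·0 = 0.58.
Chaining: u(€1,461) = 0.36·1.00 + 0.64·0.58 = 0.7312.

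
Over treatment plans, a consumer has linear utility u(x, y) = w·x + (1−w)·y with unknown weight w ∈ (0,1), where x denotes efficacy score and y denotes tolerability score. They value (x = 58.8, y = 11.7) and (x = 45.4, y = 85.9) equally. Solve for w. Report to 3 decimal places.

w = 0.847

Equating utilities: w·58.8 + (1−w)·11.7 = w·45.4 + (1−w)·85.9.
w·(58.8−45.4) = (1−w)·(85.9−11.7), i.e. w·13.4 = (1−w)·74.2.
Hence w = 74.2/(13.4+74.2) = 74.2/87.6 = 0.847.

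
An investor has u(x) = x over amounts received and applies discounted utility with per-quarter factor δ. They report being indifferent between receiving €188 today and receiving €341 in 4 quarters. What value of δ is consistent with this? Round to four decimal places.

δ ≈ 0.8617

Equating discounted utilities: u(188) = δ^4·u(341) ⇒ δ^4 = u(188)/u(341).
With u(x) = x: δ^4 = 188/341 = 0.55132.
Hence δ = (0.55132)^(1/4) = 0.861690.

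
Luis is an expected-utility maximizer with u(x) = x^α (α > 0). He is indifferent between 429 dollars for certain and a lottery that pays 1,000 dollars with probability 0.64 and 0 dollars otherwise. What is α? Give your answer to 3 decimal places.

EU(lottery) = 0.64·1000^α + 0.36·0 = 0.64·1000^α.
Indifference: 429^α = 0.64·1000^α, so (429/1000)^α = 0.64.
α = ln(0.64) / ln(429/1000) = -0.446287/-0.846298 ≈ 0.527.

α ≈ 0.527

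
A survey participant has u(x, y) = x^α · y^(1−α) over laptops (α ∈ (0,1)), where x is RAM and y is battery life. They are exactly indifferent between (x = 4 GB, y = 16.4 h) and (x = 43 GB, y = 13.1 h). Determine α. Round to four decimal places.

α ≈ 0.0864

Indifference: 4^α · 16.4^(1−α) = 43^α · 13.1^(1−α).
Taking logs: α·ln 4 + (1−α)·ln 16.4 = α·ln 43 + (1−α)·ln 13.1, i.e. α·-2.3749058 = (1−α)·-0.2246691.
With A = -2.3749058 and B = -0.2246691: α·A = (1−α)·B, so α = B/(A+B) = -0.2246691/-2.5995749 ≈ 0.0864.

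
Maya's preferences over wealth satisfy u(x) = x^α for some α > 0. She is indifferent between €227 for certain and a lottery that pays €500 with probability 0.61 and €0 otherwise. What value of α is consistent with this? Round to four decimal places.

α ≈ 0.6260

Since u(0) = 0, the lottery's EU is 0.61·500^α.
Indifference: 227^α = 0.61·500^α, so (227/500)^α = 0.61.
α = ln(0.61) / ln(227/500) = -0.4942963/-0.7896581 ≈ 0.6260.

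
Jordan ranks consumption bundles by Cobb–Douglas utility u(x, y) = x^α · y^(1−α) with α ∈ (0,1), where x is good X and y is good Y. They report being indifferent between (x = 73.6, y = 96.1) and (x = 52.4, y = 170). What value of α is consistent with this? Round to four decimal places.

α ≈ 0.6267

Set the two utilities equal: 73.6^α·96.1^(1−α) = 52.4^α·170^(1−α).
Rearrange to (73.6/52.4)^α = (170/96.1)^(1−α) and take logs: α·0.3397384 = (1−α)·0.5704091.
Thus α·(0.9101475) = 0.5704091, so α = 0.5704091/0.9101475 ≈ 0.6267.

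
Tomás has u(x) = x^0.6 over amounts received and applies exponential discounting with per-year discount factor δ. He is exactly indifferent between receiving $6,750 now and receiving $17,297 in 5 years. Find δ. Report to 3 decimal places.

Equating discounted utilities: u(6750) = δ^5·u(17297) ⇒ δ^5 = u(6750)/u(17297).
With u(x) = x^0.6: δ^5 = 6750^0.6/17297^0.6 = (6750/17297)^0.6 = 0.56859.
So δ = 0.56859^(1/5) ≈ 0.893.

δ ≈ 0.893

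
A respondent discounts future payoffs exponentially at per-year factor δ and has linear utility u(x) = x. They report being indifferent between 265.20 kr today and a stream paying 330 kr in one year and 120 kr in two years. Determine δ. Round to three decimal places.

Equating present values: 265.20 = 330δ + 120δ².
So 120δ² + 330δ − 265.20 = 0.
By the quadratic formula (taking the positive root), δ = (−330 + √236196.00) / 240 ≈ 0.650.

δ ≈ 0.650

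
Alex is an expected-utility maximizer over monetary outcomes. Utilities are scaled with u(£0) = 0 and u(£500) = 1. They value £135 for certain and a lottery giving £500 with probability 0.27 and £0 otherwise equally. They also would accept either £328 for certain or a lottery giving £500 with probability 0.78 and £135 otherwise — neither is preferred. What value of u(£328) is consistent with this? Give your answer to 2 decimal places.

From the first indifference, u(£135) = 0.27·u(£500) + 0.73·u(£0) = 0.27·1 + 0.73·0 = 0.27.
Then u(£328) = 0.78·u(£500) + 0.22·u(£135) = 0.78·1.00 + 0.22·0.27 = 0.8394.

0.84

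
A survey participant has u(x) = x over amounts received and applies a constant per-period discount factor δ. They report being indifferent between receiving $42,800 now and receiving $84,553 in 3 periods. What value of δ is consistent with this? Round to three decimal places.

The payoff in 3 periods is discounted by δ^3, so u(42800) = δ^3·u(84553) and δ^3 = u(42800)/u(84553).
With u(x) = x: δ^3 = 42800/84553 = 0.50619.
Taking the cube root: δ = 0.50619^(1/3) ≈ 0.797.

δ ≈ 0.797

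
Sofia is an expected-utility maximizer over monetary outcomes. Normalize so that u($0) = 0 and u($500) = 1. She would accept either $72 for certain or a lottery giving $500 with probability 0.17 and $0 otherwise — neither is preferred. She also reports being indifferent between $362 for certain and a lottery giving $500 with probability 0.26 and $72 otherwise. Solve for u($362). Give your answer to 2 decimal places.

First, u($72) = 0.17·u($500) + 0.83·u($0) = 0.17.
Chaining: u($362) = 0.26·1.00 + 0.74·0.17 = 0.3858.

0.39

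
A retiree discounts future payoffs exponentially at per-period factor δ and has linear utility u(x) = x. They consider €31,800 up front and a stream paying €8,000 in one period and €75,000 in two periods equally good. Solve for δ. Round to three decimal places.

Present value of the stream is 8000·δ + 75000·δ². Indifference gives 8000δ + 75000δ² = 31800.
That is, 75000δ² + 8000δ − 31800 = 0, a quadratic in δ.
The positive root is δ = [−8000 + √(8000² + 4·75000·31800)] / (2·75000) = (−8000 + 98000.000)/150000 ≈ 0.600.

δ ≈ 0.600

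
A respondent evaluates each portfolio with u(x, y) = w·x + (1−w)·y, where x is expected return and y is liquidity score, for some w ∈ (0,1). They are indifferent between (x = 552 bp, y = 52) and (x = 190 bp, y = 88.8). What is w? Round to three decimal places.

w = 0.092

Equating utilities: w·552 + (1−w)·52 = w·190 + (1−w)·88.8.
Collecting terms: w·362 = (1−w)·36.8.
The marginal rate of substitution is 36.8/362, so w = 36.8/(362+36.8) = 0.092.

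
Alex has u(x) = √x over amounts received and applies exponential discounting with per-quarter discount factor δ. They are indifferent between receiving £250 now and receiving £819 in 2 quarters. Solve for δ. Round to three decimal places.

δ ≈ 0.743

Equating discounted utilities: u(250) = δ^2·u(819) ⇒ δ^2 = u(250)/u(819).
Since u(x) = √x, δ^2 = √(250/819) = 0.55249.
Hence δ = (0.55249)^(1/2) = 0.74330.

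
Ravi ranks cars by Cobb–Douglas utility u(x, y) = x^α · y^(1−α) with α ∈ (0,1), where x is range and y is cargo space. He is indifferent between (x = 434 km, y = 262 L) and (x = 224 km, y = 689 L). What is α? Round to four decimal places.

α ≈ 0.5938

The Cobb–Douglas utilities coincide, so 434^α·262^(1−α) = 224^α·689^(1−α).
Taking logs: α·ln 434 + (1−α)·ln 262 = α·ln 224 + (1−α)·ln 689, i.e. α·0.6613985 = (1−α)·0.9668968.
With A = 0.6613985 and B = 0.9668968: α·A = (1−α)·B, so α = B/(A+B) = 0.9668968/1.6282953 ≈ 0.5938.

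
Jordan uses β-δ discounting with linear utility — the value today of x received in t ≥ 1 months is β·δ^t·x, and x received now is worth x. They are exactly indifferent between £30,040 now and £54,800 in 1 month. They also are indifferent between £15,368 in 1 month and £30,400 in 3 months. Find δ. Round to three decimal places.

δ ≈ 0.711

Both payoffs in the second observation are in the future, so β drops out: δ^1·15368 = δ^3·30400 ⇒ δ^2 = 15368/30400 = 0.50553, so δ = 0.71100.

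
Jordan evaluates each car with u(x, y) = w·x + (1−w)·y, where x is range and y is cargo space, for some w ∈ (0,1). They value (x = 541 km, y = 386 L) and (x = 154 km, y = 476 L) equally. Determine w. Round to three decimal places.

u(541,386) = u(154,476) means w·541 + (1−w)·386 = w·154 + (1−w)·476.
Collecting terms: w·387 = (1−w)·90.
So w/(1−w) = 90/387 = 0.2326, giving w = 90/(387+90) = 0.189.

w = 0.189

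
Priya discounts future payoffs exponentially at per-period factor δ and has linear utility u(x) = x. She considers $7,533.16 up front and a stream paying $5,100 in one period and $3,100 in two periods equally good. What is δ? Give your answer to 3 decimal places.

Equating present values: 7533.16 = 5100δ + 3100δ².
That is, 3100δ² + 5100δ − 7533.16 = 0, a quadratic in δ.
δ = (−5100 + √(5100² + 4·3100·7533.16)) / (2·3100) = (−5100 + √119421184.00) / 6200 ≈ 0.940.

δ ≈ 0.940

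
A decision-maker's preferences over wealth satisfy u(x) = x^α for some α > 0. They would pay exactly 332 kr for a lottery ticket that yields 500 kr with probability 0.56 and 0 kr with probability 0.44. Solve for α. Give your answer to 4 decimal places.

α ≈ 1.4160

Since u(0) = 0, the lottery's EU is 0.56·500^α.
Indifference: 332^α = 0.56·500^α, so (332/500)^α = 0.56.
Take logs: α = ln 0.56 / ln(332/500) ≈ 1.416011.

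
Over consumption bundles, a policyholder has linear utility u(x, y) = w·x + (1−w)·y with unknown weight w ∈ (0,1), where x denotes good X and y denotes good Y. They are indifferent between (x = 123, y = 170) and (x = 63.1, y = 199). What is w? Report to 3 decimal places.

w = 0.326

u(123,170) = u(63.1,199) means w·123 + (1−w)·170 = w·63.1 + (1−w)·199.
Collecting terms: w·59.9 = (1−w)·29.
Hence w = 29/(59.9+29) = 29/88.9 = 0.326.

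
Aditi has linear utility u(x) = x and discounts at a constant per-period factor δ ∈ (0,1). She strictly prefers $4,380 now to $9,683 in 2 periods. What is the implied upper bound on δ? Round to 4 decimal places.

δ < 0.6726

Comparing present values: 4380 > δ^2·9683.
Dividing by 9683: δ^2 < 0.45234. Both sides are positive, so the square root keeps the direction.
δ < (4380/9683)^(1/2) ≈ 0.6726.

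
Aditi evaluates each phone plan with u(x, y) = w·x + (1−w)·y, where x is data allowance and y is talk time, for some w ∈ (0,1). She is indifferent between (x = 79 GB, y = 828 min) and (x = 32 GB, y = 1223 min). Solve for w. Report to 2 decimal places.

w = 0.89

Indifference: w·79 + (1−w)·828 = w·32 + (1−w)·1223.
Rearranging, 47·w − 395·(1−w) = 0.
The marginal rate of substitution is 395/47, so w = 395/(47+395) = 0.89.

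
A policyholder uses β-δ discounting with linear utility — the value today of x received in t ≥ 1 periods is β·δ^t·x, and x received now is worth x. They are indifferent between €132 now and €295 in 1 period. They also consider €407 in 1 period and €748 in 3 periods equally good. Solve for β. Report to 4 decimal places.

From the later pair, β·δ^1·407 = β·δ^3·748; dividing through, δ^2 = 407/748 = 0.54412, so δ = 0.73764.
Substituting δ into 132 = β·δ·295: β = 132/(217.605) ≈ 0.6066.

β ≈ 0.6066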